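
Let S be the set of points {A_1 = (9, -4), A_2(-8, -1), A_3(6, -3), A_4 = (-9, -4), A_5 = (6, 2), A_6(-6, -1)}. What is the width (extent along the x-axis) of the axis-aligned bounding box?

18

max x = 9, min x = -9, so width = 18.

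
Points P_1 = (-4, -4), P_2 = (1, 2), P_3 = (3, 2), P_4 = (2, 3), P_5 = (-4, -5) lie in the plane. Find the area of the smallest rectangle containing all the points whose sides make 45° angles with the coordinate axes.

In coordinates u = x + y, v = x − y the rectangle is axis-aligned; the map (x,y)→(u,v) scales areas by 2.
u-values: -8, 3, 5, 5, -9; range = 5 − (-9) = 14.
v-values: 0, -1, 1, -1, 1; range = 1 − (-1) = 2.
Area = (14 × 2) / 2 = 14.

14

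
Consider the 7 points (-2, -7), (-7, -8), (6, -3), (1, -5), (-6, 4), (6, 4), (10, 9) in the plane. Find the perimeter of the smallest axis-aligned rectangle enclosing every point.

68

Width = max x − min x = 10 − (-7) = 17.
Height = max y − min y = 9 − (-8) = 17.
Perimeter = 2(17 + 17) = 68.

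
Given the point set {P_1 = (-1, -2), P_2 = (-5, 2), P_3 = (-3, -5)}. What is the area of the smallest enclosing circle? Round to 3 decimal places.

41.626

Side lengths²: P_1P_2² = 32, P_1P_3² = 13, P_2P_3² = 53.
Since P_2P_3² = 53 ≥ 32 + 13 = 45, the angle opposite P_2P_3 is not acute, so the smallest enclosing circle has P_2P_3 as diameter.
Centre = midpoint of P_2P_3 = (-4, -1.5), r² = 53/4 = 13.25.
Area = π·r² = π·13.25 ≈ 41.626.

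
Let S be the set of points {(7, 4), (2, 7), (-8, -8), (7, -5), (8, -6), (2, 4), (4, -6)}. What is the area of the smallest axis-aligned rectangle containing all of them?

240

x ranges over [-8, 8], width 16.
y ranges over [-8, 7], height 15.
Area = 16 × 15 = 240.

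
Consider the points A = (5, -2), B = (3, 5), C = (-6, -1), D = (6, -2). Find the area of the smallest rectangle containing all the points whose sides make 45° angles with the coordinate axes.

97.5

In coordinates u = x + y, v = x − y the rectangle is axis-aligned; the map (x,y)→(u,v) scales areas by 2.
u-values: 3, 8, -7, 4; range = 8 − (-7) = 15.
v-values: 7, -2, -5, 8; range = 8 − (-5) = 13.
Area = (15 × 13) / 2 = 97.5.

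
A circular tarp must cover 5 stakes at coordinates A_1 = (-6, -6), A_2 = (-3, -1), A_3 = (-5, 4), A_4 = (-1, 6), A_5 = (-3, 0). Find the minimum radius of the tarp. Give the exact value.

6.5

By Welzl's lemma the MEC is supported by two points (diametrically opposite) or three points (on a circumcircle).
The farthest pair is A_1–A_4 with squared distance 169. The circle on this segment as diameter has centre (-3.5, 0) and r² = 169/4 = 42.25.
Check A_2: distance² to centre = 1.25 ≤ 42.25, so it lies inside.
All remaining points lie in this disk, and no smaller disk contains both endpoints, so this is the minimum enclosing circle.
r = √(42.25) = 6.5.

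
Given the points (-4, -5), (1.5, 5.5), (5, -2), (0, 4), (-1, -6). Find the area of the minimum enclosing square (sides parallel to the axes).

The bounding box has width 9 and height 11.5.
An axis-aligned square enclosing the set must have side ≥ max(width, height).
So the minimum side is max(9, 11.5) = 11.5.
Area = 11.5² = 132.25.

132.25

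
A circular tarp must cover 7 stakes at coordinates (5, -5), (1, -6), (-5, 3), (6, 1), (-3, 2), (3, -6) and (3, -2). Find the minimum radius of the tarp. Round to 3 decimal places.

A smallest enclosing disk is always determined by at most three of the input points on its boundary.
The farthest pair is (5, -5)–(-5, 3) with squared distance 164. The circle on this segment as diameter has centre (0, -1) and r² = 164/4 = 41.
Check (1, -6): distance² to centre = 26 ≤ 41, so it lies inside.
All remaining points lie in this disk, and no smaller disk contains both endpoints, so this is the minimum enclosing circle.
r = √41 ≈ 6.403.

6.403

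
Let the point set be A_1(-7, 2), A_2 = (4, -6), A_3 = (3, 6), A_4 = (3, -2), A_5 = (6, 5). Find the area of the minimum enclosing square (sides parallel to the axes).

169

The bounding box has width 13 and height 12.
An axis-aligned square enclosing the set must have side ≥ max(width, height).
So the minimum side is max(13, 12) = 13.
Area = 13² = 169.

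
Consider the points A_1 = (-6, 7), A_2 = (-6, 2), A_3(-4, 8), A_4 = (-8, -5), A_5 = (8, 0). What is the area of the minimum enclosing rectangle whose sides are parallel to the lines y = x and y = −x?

220.5

In coordinates u = x + y, v = x − y the rectangle is axis-aligned; the map (x,y)→(u,v) scales areas by 2.
u-values: 1, -4, 4, -13, 8; range = 8 − (-13) = 21.
v-values: -13, -8, -12, -3, 8; range = 8 − (-13) = 21.
Area = (21 × 21) / 2 = 220.5.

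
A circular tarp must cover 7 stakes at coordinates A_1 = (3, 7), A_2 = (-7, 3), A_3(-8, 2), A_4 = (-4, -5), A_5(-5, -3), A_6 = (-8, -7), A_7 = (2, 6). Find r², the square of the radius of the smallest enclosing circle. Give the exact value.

A smallest enclosing disk is always determined by at most three of the input points on its boundary.
The farthest pair is A_1–A_6 with squared distance 317. The circle on this segment as diameter has centre (-2.5, 0) and r² = 317/4 = 79.25.
Check A_2: distance² to centre = 29.25 ≤ 79.25, so it lies inside.
All remaining points lie in this disk, and no smaller disk contains both endpoints, so this is the minimum enclosing circle.

79.25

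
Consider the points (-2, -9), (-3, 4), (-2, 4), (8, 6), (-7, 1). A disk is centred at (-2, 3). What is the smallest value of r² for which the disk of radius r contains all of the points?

144

The required radius is the distance from (-2, 3) to the farthest point.
Squared distances: 144, 2, 1, 109, 29.
Maximum is 144, attained at (-2, -9).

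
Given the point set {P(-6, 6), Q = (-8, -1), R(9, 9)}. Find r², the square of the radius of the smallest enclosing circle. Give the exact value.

97.25

Side lengths²: PQ² = 53, PR² = 234, QR² = 389.
Since QR² = 389 ≥ 234 + 53 = 287, the angle opposite QR is not acute, so the smallest enclosing circle has QR as diameter.
Centre = midpoint of QR = (0.5, 4), r² = 389/4 = 97.25.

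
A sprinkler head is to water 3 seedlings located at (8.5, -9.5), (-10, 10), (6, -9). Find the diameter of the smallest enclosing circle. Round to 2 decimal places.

26.88

Call the three points A, B, C in the order given.
Side lengths²: AB² = 722.5, AC² = 6.5, BC² = 617.
Since AB² = 722.5 ≥ 617 + 6.5 = 623.5, the angle opposite AB is not acute, so the smallest enclosing circle has AB as diameter.
Centre = midpoint of AB = (-0.75, 0.25), r² = 722.5/4 = 180.625.
Diameter = 2r = 2√(180.625) ≈ 26.88.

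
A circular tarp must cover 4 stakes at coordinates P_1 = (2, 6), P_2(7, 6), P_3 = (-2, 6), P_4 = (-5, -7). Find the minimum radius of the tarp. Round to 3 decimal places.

8.846

The farthest pair is P_2–P_4 with squared distance 313. The circle on this segment as diameter has centre (1, -0.5) and r² = 313/4 = 78.25.
Check P_1: distance² to centre = 43.25 ≤ 78.25, so it lies inside.
All remaining points lie in this disk, and no smaller disk contains both endpoints, so this is the minimum enclosing circle.
r = √(78.25) ≈ 8.846.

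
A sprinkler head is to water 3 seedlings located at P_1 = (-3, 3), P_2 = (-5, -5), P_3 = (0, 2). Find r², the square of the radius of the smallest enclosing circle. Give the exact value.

Side lengths²: P_1P_2² = 68, P_1P_3² = 10, P_2P_3² = 74.
Since P_2P_3² = 74 < 68 + 10 = 78, the triangle is acute, so the smallest enclosing circle is the circumcircle.
Circumcentre = (-36/13, -17/13), r² = 3145/169.

3145/169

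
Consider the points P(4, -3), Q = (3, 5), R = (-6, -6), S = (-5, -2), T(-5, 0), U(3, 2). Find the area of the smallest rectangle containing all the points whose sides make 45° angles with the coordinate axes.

120

In coordinates u = x + y, v = x − y the rectangle is axis-aligned; the map (x,y)→(u,v) scales areas by 2.
u-values: 1, 8, -12, -7, -5, 5; range = 8 − (-12) = 20.
v-values: 7, -2, 0, -3, -5, 1; range = 7 − (-5) = 12.
Area = (20 × 12) / 2 = 120.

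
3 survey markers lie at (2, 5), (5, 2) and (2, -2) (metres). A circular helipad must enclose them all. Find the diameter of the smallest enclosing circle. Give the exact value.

Call the three points A, B, C in the order given.
Side lengths²: AB² = 18, AC² = 49, BC² = 25.
Since AC² = 49 ≥ 25 + 18 = 43, the angle opposite AC is not acute, so the smallest enclosing circle has AC as diameter.
Centre = midpoint of AC = (2, 1.5), r² = 49/4 = 12.25.
Diameter = 2r = 2√(12.25) = 7.

7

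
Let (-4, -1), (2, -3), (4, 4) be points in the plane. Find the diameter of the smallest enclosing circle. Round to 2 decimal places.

Call the three points A, B, C in the order given.
Side lengths²: AB² = 40, AC² = 89, BC² = 53.
Since AC² = 89 < 53 + 40 = 93, the triangle is acute, so the smallest enclosing circle is the circumcircle.
Circumcentre = (5/46, 61/46), r² = 23585/1058.
Diameter = 2r = 2√(23585/1058) ≈ 9.44.

9.44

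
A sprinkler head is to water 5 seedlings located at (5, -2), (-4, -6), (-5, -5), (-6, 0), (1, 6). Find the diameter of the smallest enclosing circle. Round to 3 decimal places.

By Welzl's lemma the MEC is supported by two points (diametrically opposite) or three points (on a circumcircle).
The minimum enclosing circle is determined by three boundary points: (5, -2), (-4, -6), (1, 6).
Their circumcentre is (-27/22, -5/44) with r² = 81965/1936.
The farthest remaining point (-5, -5) is at distance² 73781/1936 ≤ 81965/1936.
Diameter = 2r = 2√(81965/1936) ≈ 13.013.

13.013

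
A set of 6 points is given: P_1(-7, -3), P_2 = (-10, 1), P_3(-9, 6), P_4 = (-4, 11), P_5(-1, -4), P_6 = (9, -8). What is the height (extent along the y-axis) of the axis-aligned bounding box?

19

max y = 11, min y = -8, so height = 19.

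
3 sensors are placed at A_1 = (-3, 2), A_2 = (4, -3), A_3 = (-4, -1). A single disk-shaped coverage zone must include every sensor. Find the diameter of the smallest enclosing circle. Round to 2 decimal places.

8.63

Side lengths²: A_1A_2² = 74, A_1A_3² = 10, A_2A_3² = 68.
Since A_1A_2² = 74 < 68 + 10 = 78, the triangle is acute, so the smallest enclosing circle is the circumcircle.
Circumcentre = (4/13, -10/13), r² = 3145/169.
Diameter = 2r = 2√(3145/169) ≈ 8.63.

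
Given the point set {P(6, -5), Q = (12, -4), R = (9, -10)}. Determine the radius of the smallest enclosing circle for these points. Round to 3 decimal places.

Side lengths²: PQ² = 37, PR² = 34, QR² = 45.
Since QR² = 45 < 37 + 34 = 71, the triangle is acute, so the smallest enclosing circle is the circumcircle.
Circumcentre = (205/22, -141/22), r² = 3145/242.
r = √(3145/242) ≈ 3.605.

3.605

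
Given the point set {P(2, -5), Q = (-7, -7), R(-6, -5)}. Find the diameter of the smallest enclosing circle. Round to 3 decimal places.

9.220

Side lengths²: PQ² = 85, PR² = 64, QR² = 5.
Since PQ² = 85 ≥ 64 + 5 = 69, the angle opposite PQ is not acute, so the smallest enclosing circle has PQ as diameter.
Centre = midpoint of PQ = (-2.5, -6), r² = 85/4 = 21.25.
Diameter = 2r = 2√(21.25) ≈ 9.220.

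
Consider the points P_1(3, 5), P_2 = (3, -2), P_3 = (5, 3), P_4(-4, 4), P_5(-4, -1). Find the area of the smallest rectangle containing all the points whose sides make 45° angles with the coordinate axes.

84.5

In coordinates u = x + y, v = x − y the rectangle is axis-aligned; the map (x,y)→(u,v) scales areas by 2.
u-values: 8, 1, 8, 0, -5; range = 8 − (-5) = 13.
v-values: -2, 5, 2, -8, -3; range = 5 − (-8) = 13.
Area = (13 × 13) / 2 = 84.5.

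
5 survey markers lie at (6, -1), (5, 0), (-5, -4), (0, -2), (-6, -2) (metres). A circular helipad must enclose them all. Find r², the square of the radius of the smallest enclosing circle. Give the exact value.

36.25

By Welzl's lemma the MEC is supported by two points (diametrically opposite) or three points (on a circumcircle).
The farthest pair is (6, -1)–(-6, -2) with squared distance 145. The circle on this segment as diameter has centre (0, -1.5) and r² = 145/4 = 36.25.
Check (5, 0): distance² to centre = 27.25 ≤ 36.25, so it lies inside.
All remaining points lie in this disk, and no smaller disk contains both endpoints, so this is the minimum enclosing circle.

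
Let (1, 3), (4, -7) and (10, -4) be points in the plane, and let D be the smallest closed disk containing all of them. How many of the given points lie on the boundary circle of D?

Call the three points A, B, C in the order given.
Side lengths²: AB² = 109, AC² = 130, BC² = 45.
Since AC² = 130 < 109 + 45 = 154, the triangle is acute, so the smallest enclosing circle is the circumcircle.
Circumcentre = (225/46, -59/46), r² = 35425/1058.
The points at distance exactly r from the centre are (1, 3), (4, -7), (10, -4) — 3 points.

3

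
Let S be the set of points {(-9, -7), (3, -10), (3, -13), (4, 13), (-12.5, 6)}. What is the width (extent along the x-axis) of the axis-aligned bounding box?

16.5

max x = 4, min x = -12.5, so width = 16.5.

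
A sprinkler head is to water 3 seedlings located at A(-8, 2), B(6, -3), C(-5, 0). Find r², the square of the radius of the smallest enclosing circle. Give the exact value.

Side lengths²: AB² = 221, AC² = 13, BC² = 130.
Since AB² = 221 ≥ 130 + 13 = 143, the angle opposite AB is not acute, so the smallest enclosing circle has AB as diameter.
Centre = midpoint of AB = (-1, -0.5), r² = 221/4 = 55.25.

55.25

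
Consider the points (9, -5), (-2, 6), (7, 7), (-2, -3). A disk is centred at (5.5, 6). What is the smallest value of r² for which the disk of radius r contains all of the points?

The required radius is the distance from (5.5, 6) to the farthest point.
Squared distances: 133.25, 56.25, 3.25, 137.25.
Maximum is 137.25, attained at (-2, -3).

137.25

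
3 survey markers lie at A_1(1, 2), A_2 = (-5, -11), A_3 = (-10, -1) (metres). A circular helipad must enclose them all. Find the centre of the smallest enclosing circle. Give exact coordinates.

(-3.3, -3.9)

Side lengths²: A_1A_2² = 205, A_1A_3² = 130, A_2A_3² = 125.
Since A_1A_2² = 205 < 130 + 125 = 255, the triangle is acute, so the smallest enclosing circle is the circumcircle.
Circumcentre = (-3.3, -3.9), r² = 53.3.
Centre = (-3.3, -3.9).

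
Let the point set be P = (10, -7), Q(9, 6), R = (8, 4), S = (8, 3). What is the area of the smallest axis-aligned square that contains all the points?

169

The bounding box has width 2 and height 13.
An axis-aligned square enclosing the set must have side ≥ max(width, height).
So the minimum side is max(2, 13) = 13.
Area = 13² = 169.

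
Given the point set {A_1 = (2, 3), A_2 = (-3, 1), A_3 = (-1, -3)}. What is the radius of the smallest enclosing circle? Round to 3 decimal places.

Side lengths²: A_1A_2² = 29, A_1A_3² = 45, A_2A_3² = 20.
Since A_1A_3² = 45 < 29 + 20 = 49, the triangle is acute, so the smallest enclosing circle is the circumcircle.
Circumcentre = (0.25, 0.125), r² = 11.328125.
r = √(11.328125) ≈ 3.366.

3.366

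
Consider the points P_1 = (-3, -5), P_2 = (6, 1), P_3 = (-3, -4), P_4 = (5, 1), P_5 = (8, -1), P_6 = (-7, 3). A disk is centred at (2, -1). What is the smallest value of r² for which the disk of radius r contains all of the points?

97

The required radius is the distance from (2, -1) to the farthest point.
Squared distances: 41, 20, 34, 13, 36, 97.
Maximum is 97, attained at P_6.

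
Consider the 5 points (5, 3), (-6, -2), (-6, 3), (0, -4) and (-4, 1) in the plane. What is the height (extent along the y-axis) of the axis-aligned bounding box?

max y = 3, min y = -4, so height = 7.

7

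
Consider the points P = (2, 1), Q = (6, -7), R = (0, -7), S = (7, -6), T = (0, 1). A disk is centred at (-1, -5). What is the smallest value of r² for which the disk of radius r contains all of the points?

The required radius is the distance from (-1, -5) to the farthest point.
Squared distances: 45, 53, 5, 65, 37.
Maximum is 65, attained at S.

65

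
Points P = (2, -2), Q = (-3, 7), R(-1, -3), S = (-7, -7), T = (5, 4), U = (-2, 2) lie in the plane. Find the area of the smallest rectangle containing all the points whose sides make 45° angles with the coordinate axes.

161

In coordinates u = x + y, v = x − y the rectangle is axis-aligned; the map (x,y)→(u,v) scales areas by 2.
u-values: 0, 4, -4, -14, 9, 0; range = 9 − (-14) = 23.
v-values: 4, -10, 2, 0, 1, -4; range = 4 − (-10) = 14.
Area = (23 × 14) / 2 = 161.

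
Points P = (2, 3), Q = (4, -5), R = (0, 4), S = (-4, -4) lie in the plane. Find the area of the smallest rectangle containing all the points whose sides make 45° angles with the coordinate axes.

In coordinates u = x + y, v = x − y the rectangle is axis-aligned; the map (x,y)→(u,v) scales areas by 2.
u-values: 5, -1, 4, -8; range = 5 − (-8) = 13.
v-values: -1, 9, -4, 0; range = 9 − (-4) = 13.
Area = (13 × 13) / 2 = 84.5.

84.5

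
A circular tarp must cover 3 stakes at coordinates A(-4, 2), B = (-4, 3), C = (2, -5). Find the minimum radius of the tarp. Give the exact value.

Side lengths²: AB² = 1, AC² = 85, BC² = 100.
Since BC² = 100 ≥ 85 + 1 = 86, the angle opposite BC is not acute, so the smallest enclosing circle has BC as diameter.
Centre = midpoint of BC = (-1, -1), r² = 100/4 = 25.
r = √25 = 5.

5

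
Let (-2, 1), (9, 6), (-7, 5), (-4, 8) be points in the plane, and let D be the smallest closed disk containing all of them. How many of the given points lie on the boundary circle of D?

2

A smallest enclosing disk is always determined by at most three of the input points on its boundary.
The farthest pair is (9, 6)–(-7, 5) with squared distance 257. The circle on this segment as diameter has centre (1, 5.5) and r² = 257/4 = 64.25.
Check (-2, 1): distance² to centre = 29.25 ≤ 64.25, so it lies inside.
All remaining points lie in this disk, and no smaller disk contains both endpoints, so this is the minimum enclosing circle.
The points at distance exactly r from the centre are (9, 6), (-7, 5) — 2 points.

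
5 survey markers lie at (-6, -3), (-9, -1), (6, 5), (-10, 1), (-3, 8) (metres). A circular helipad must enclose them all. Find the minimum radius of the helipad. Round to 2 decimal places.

The minimum enclosing circle of a finite set is fixed by two of the points (as a diameter) or three (as a circumcircle).
The farthest pair is (6, 5)–(-10, 1) with squared distance 272. The circle on this segment as diameter has centre (-2, 3) and r² = 272/4 = 68.
Check (-6, -3): distance² to centre = 52 ≤ 68, so it lies inside.
All remaining points lie in this disk, and no smaller disk contains both endpoints, so this is the minimum enclosing circle.
r = √68 ≈ 8.25.

8.25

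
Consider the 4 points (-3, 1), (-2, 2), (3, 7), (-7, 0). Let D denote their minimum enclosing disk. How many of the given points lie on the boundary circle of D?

2

The minimum enclosing circle of a finite set is fixed by two of the points (as a diameter) or three (as a circumcircle).
The farthest pair is (3, 7)–(-7, 0) with squared distance 149. The circle on this segment as diameter has centre (-2, 3.5) and r² = 149/4 = 37.25.
Check (-3, 1): distance² to centre = 7.25 ≤ 37.25, so it lies inside.
All remaining points lie in this disk, and no smaller disk contains both endpoints, so this is the minimum enclosing circle.
The points at distance exactly r from the centre are (3, 7), (-7, 0) — 2 points.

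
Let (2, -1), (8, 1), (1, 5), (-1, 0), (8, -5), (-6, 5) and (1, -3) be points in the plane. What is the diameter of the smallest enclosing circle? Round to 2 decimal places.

A smallest enclosing disk is always determined by at most three of the input points on its boundary.
The farthest pair is (8, -5)–(-6, 5) with squared distance 296. The circle on this segment as diameter has centre (1, 0) and r² = 296/4 = 74.
Check (2, -1): distance² to centre = 2 ≤ 74, so it lies inside.
All remaining points lie in this disk, and no smaller disk contains both endpoints, so this is the minimum enclosing circle.
Diameter = 2r = 2√74 ≈ 17.20.

17.20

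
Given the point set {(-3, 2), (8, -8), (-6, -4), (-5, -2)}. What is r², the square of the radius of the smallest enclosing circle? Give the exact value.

57.1923828125

The minimum enclosing circle is determined by three boundary points: (-3, 2), (8, -8), (-6, -4).
Their circumcentre is (1.5625, -4.03125) with r² = 57.1923828125.
The farthest remaining point (-5, -2) is at distance² 47.1923828125 ≤ 57.1923828125.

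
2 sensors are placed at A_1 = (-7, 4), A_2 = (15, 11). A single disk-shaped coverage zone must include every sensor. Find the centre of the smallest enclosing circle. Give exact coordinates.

(4, 7.5)

The smallest circle enclosing two points has them as diameter endpoints.
Centre = midpoint = (4, 7.5); r² = |A_1A_2|²/4 = 533/4 = 133.25.
Centre = (4, 7.5).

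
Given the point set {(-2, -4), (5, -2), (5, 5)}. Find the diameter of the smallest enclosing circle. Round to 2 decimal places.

11.40

Call the three points A, B, C in the order given.
Side lengths²: AB² = 53, AC² = 130, BC² = 49.
Since AC² = 130 ≥ 53 + 49 = 102, the angle opposite AC is not acute, so the smallest enclosing circle has AC as diameter.
Centre = midpoint of AC = (1.5, 0.5), r² = 130/4 = 32.5.
Diameter = 2r = 2√(32.5) ≈ 11.40.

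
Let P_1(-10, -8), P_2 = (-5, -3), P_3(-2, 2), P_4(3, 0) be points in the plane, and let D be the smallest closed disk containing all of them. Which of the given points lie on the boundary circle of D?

The farthest pair is P_1–P_4 with squared distance 233. The circle on this segment as diameter has centre (-3.5, -4) and r² = 233/4 = 58.25.
Check P_2: distance² to centre = 3.25 ≤ 58.25, so it lies inside.
All remaining points lie in this disk, and no smaller disk contains both endpoints, so this is the minimum enclosing circle.
The points at distance exactly r from the centre are P_1, P_4 — 2 points.

P_1, P_4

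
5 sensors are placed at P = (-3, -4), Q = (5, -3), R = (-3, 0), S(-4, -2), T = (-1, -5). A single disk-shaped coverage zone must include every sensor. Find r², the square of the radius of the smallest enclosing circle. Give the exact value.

20.5

The farthest pair is Q–S with squared distance 82. The circle on this segment as diameter has centre (0.5, -2.5) and r² = 82/4 = 20.5.
Check P: distance² to centre = 14.5 ≤ 20.5, so it lies inside.
All remaining points lie in this disk, and no smaller disk contains both endpoints, so this is the minimum enclosing circle.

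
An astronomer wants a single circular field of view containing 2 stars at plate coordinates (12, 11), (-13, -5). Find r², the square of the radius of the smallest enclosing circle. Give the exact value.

The smallest circle enclosing two points has them as diameter endpoints.
Centre = midpoint = (-0.5, 3); r² = |(12, 11)−(-13, -5)|²/4 = 881/4 = 220.25.

220.25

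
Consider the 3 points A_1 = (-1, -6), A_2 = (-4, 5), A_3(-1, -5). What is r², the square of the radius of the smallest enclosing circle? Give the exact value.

Side lengths²: A_1A_2² = 130, A_1A_3² = 1, A_2A_3² = 109.
Since A_1A_2² = 130 ≥ 109 + 1 = 110, the angle opposite A_1A_2 is not acute, so the smallest enclosing circle has A_1A_2 as diameter.
Centre = midpoint of A_1A_2 = (-2.5, -0.5), r² = 130/4 = 32.5.

32.5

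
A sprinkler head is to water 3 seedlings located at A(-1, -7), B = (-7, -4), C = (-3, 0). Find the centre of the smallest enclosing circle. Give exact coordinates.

(-19/6, -23/6)

Side lengths²: AB² = 45, AC² = 53, BC² = 32.
Since AC² = 53 < 45 + 32 = 77, the triangle is acute, so the smallest enclosing circle is the circumcircle.
Circumcentre = (-19/6, -23/6), r² = 265/18.
Centre = (-19/6, -23/6).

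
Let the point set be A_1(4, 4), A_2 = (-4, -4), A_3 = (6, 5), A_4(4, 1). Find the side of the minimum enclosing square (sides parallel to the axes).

The bounding box has width 10 and height 9.
An axis-aligned square enclosing the set must have side ≥ max(width, height).
So the minimum side is max(10, 9) = 10.

10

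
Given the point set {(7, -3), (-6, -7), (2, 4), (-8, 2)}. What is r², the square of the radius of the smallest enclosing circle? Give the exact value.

By Welzl's lemma the MEC is supported by two points (diametrically opposite) or three points (on a circumcircle).
The minimum enclosing circle is determined by three boundary points: (7, -3), (-6, -7), (-8, 2).
Their circumcentre is (-0.7, -1.1) with r² = 62.9.
The farthest remaining point (2, 4) is at distance² 33.3 ≤ 62.9.

62.9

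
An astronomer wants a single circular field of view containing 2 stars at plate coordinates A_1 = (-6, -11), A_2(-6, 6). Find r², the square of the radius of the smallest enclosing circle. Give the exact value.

The smallest circle enclosing two points has them as diameter endpoints.
Centre = midpoint = (-6, -2.5); r² = |A_1A_2|²/4 = 289/4 = 72.25.

72.25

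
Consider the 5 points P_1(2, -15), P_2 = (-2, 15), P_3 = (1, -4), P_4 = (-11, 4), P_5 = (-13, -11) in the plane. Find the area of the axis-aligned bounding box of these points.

450

x ranges over [-13, 2], width 15.
y ranges over [-15, 15], height 30.
Area = 15 × 30 = 450.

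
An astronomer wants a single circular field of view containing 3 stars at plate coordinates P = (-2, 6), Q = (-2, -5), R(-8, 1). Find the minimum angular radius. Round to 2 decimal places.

5.52

Side lengths²: PQ² = 121, PR² = 61, QR² = 72.
Since PQ² = 121 < 72 + 61 = 133, the triangle is acute, so the smallest enclosing circle is the circumcircle.
Circumcentre = (-2.5, 0.5), r² = 30.5.
r = √(30.5) ≈ 5.52.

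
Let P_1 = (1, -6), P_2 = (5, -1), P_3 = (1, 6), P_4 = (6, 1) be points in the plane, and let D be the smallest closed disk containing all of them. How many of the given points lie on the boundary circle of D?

2

A smallest enclosing disk is always determined by at most three of the input points on its boundary.
The farthest pair is P_1–P_3 with squared distance 144. The circle on this segment as diameter has centre (1, 0) and r² = 144/4 = 36.
Check P_2: distance² to centre = 17 ≤ 36, so it lies inside.
All remaining points lie in this disk, and no smaller disk contains both endpoints, so this is the minimum enclosing circle.
The points at distance exactly r from the centre are P_1, P_3 — 2 points.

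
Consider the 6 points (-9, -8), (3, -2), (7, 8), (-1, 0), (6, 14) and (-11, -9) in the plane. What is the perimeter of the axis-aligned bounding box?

82

Width = max x − min x = 7 − (-11) = 18.
Height = max y − min y = 14 − (-9) = 23.
Perimeter = 2(18 + 23) = 82.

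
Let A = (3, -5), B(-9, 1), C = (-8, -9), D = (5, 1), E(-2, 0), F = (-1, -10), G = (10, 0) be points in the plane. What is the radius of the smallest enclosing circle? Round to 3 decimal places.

10.180

The minimum enclosing circle is determined by three boundary points: B, C, G.
Their circumcentre is (13/42, -131/42) with r² = 91405/882.
The farthest remaining point F is at distance² 43273/882 ≤ 91405/882.
r = √(91405/882) ≈ 10.180.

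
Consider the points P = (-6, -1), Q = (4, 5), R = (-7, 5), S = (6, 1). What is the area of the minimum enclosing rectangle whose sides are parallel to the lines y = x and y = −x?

In coordinates u = x + y, v = x − y the rectangle is axis-aligned; the map (x,y)→(u,v) scales areas by 2.
u-values: -7, 9, -2, 7; range = 9 − (-7) = 16.
v-values: -5, -1, -12, 5; range = 5 − (-12) = 17.
Area = (16 × 17) / 2 = 136.

136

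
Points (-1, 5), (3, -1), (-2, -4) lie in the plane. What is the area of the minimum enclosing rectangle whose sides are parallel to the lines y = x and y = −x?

50

In coordinates u = x + y, v = x − y the rectangle is axis-aligned; the map (x,y)→(u,v) scales areas by 2.
u-values: 4, 2, -6; range = 4 − (-6) = 10.
v-values: -6, 4, 2; range = 4 − (-6) = 10.
Area = (10 × 10) / 2 = 50.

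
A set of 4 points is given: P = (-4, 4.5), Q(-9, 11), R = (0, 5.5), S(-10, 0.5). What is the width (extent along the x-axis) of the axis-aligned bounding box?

max x = 0, min x = -10, so width = 10.

10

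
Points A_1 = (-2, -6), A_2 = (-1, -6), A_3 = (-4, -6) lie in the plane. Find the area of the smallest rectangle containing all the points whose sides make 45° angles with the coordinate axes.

In coordinates u = x + y, v = x − y the rectangle is axis-aligned; the map (x,y)→(u,v) scales areas by 2.
u-values: -8, -7, -10; range = -7 − (-10) = 3.
v-values: 4, 5, 2; range = 5 − 2 = 3.
Area = (3 × 3) / 2 = 4.5.

4.5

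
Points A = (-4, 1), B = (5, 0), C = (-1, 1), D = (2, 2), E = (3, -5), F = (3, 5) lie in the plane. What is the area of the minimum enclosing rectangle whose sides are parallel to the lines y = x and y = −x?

71.5

In coordinates u = x + y, v = x − y the rectangle is axis-aligned; the map (x,y)→(u,v) scales areas by 2.
u-values: -3, 5, 0, 4, -2, 8; range = 8 − (-3) = 11.
v-values: -5, 5, -2, 0, 8, -2; range = 8 − (-5) = 13.
Area = (11 × 13) / 2 = 71.5.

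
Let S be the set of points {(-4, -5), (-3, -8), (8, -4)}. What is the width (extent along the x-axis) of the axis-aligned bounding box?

max x = 8, min x = -4, so width = 12.

12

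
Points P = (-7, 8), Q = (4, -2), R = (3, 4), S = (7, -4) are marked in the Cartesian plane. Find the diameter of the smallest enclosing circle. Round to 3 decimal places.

A smallest enclosing disk is always determined by at most three of the input points on its boundary.
The farthest pair is P–S with squared distance 340. The circle on this segment as diameter has centre (0, 2) and r² = 340/4 = 85.
Check Q: distance² to centre = 32 ≤ 85, so it lies inside.
All remaining points lie in this disk, and no smaller disk contains both endpoints, so this is the minimum enclosing circle.
Diameter = 2r = 2√85 ≈ 18.439.

18.439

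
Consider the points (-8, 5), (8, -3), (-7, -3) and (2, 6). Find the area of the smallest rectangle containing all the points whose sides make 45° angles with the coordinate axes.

216

In coordinates u = x + y, v = x − y the rectangle is axis-aligned; the map (x,y)→(u,v) scales areas by 2.
u-values: -3, 5, -10, 8; range = 8 − (-10) = 18.
v-values: -13, 11, -4, -4; range = 11 − (-13) = 24.
Area = (18 × 24) / 2 = 216.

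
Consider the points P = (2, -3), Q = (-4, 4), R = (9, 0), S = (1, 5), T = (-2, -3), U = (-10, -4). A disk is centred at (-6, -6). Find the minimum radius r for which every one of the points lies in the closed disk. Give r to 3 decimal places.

16.155

The required radius is the distance from (-6, -6) to the farthest point.
Squared distances: 73, 104, 261, 170, 25, 20.
Maximum is 261, attained at R.
r = √261 ≈ 16.155.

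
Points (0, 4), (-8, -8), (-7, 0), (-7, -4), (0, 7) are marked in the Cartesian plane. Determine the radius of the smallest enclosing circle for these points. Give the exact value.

By Welzl's lemma the MEC is supported by two points (diametrically opposite) or three points (on a circumcircle).
The farthest pair is (-8, -8)–(0, 7) with squared distance 289. The circle on this segment as diameter has centre (-4, -0.5) and r² = 289/4 = 72.25.
Check (0, 4): distance² to centre = 36.25 ≤ 72.25, so it lies inside.
All remaining points lie in this disk, and no smaller disk contains both endpoints, so this is the minimum enclosing circle.
r = √(72.25) = 8.5.

8.5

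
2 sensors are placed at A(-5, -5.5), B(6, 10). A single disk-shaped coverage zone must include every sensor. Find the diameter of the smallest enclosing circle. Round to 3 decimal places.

19.007

The smallest circle enclosing two points has them as diameter endpoints.
Centre = midpoint = (0.5, 2.25); r² = |AB|²/4 = 361.25/4 = 90.3125.
Diameter = 2r = 2√(90.3125) ≈ 19.007.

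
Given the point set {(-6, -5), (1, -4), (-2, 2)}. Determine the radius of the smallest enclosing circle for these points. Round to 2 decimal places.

Call the three points A, B, C in the order given.
Side lengths²: AB² = 50, AC² = 65, BC² = 45.
Since AC² = 65 < 50 + 45 = 95, the triangle is acute, so the smallest enclosing circle is the circumcircle.
Circumcentre = (-17/6, -13/6), r² = 325/18.
r = √(325/18) ≈ 4.25.

4.25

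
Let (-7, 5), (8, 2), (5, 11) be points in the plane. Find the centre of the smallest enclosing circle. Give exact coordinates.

Call the three points A, B, C in the order given.
Side lengths²: AB² = 234, AC² = 180, BC² = 90.
Since AB² = 234 < 180 + 90 = 270, the triangle is acute, so the smallest enclosing circle is the circumcircle.
Circumcentre = (5/7, 32/7), r² = 2925/49.
Centre = (5/7, 32/7).

(5/7, 32/7)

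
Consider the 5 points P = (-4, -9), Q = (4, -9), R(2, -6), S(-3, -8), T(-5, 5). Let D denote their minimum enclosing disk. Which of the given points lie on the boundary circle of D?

The farthest pair is Q–T with squared distance 277. The circle on this segment as diameter has centre (-0.5, -2) and r² = 277/4 = 69.25.
Check P: distance² to centre = 61.25 ≤ 69.25, so it lies inside.
All remaining points lie in this disk, and no smaller disk contains both endpoints, so this is the minimum enclosing circle.
The points at distance exactly r from the centre are Q, T — 2 points.

Q, T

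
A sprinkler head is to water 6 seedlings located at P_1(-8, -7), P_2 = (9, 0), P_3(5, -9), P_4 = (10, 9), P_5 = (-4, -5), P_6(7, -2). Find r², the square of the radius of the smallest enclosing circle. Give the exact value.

145

By Welzl's lemma the MEC is supported by two points (diametrically opposite) or three points (on a circumcircle).
The farthest pair is P_1–P_4 with squared distance 580. The circle on this segment as diameter has centre (1, 1) and r² = 580/4 = 145.
Check P_2: distance² to centre = 65 ≤ 145, so it lies inside.
All remaining points lie in this disk, and no smaller disk contains both endpoints, so this is the minimum enclosing circle.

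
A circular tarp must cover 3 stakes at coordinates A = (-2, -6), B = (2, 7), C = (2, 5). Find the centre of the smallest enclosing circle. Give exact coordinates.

(0, 0.5)

Side lengths²: AB² = 185, AC² = 137, BC² = 4.
Since AB² = 185 ≥ 137 + 4 = 141, the angle opposite AB is not acute, so the smallest enclosing circle has AB as diameter.
Centre = midpoint of AB = (0, 0.5), r² = 185/4 = 46.25.
Centre = (0, 0.5).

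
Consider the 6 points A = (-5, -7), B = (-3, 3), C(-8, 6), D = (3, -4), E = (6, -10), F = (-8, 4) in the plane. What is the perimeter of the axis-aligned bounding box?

60

Width = max x − min x = 6 − (-8) = 14.
Height = max y − min y = 6 − (-10) = 16.
Perimeter = 2(14 + 16) = 60.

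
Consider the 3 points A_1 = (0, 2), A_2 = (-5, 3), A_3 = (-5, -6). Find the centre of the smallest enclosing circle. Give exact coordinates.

Side lengths²: A_1A_2² = 26, A_1A_3² = 89, A_2A_3² = 81.
Since A_1A_3² = 89 < 81 + 26 = 107, the triangle is acute, so the smallest enclosing circle is the circumcircle.
Circumcentre = (-3.3, -1.5), r² = 23.14.
Centre = (-3.3, -1.5).

(-3.3, -1.5)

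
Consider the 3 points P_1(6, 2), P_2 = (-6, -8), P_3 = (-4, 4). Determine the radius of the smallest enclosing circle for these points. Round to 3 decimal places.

Side lengths²: P_1P_2² = 244, P_1P_3² = 104, P_2P_3² = 148.
Since P_1P_2² = 244 < 148 + 104 = 252, the triangle is acute, so the smallest enclosing circle is the circumcircle.
Circumcentre = (-5/31, -87/31), r² = 58682/961.
r = √(58682/961) ≈ 7.814.

7.814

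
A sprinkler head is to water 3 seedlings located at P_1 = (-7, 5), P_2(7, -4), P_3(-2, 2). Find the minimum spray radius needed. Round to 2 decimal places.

Side lengths²: P_1P_2² = 277, P_1P_3² = 34, P_2P_3² = 117.
Since P_1P_2² = 277 ≥ 117 + 34 = 151, the angle opposite P_1P_2 is not acute, so the smallest enclosing circle has P_1P_2 as diameter.
Centre = midpoint of P_1P_2 = (0, 0.5), r² = 277/4 = 69.25.
r = √(69.25) ≈ 8.32.

8.32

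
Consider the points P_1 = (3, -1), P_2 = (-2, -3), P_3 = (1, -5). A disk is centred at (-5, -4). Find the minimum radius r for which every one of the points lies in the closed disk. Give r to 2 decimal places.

The required radius is the distance from (-5, -4) to the farthest point.
Squared distances: 73, 10, 37.
Maximum is 73, attained at P_1.
r = √73 ≈ 8.54.

8.54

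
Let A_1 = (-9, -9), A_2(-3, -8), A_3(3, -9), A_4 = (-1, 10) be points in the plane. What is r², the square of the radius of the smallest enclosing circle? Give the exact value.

160225/1444

The minimum enclosing circle of a finite set is fixed by two of the points (as a diameter) or three (as a circumcircle).
The minimum enclosing circle is determined by three boundary points: A_1, A_3, A_4.
Their circumcentre is (-3, -13/38) with r² = 160225/1444.
The farthest remaining point A_2 is at distance² 84681/1444 ≤ 160225/1444.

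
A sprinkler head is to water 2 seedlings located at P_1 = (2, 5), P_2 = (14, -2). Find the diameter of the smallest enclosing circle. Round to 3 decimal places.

The smallest circle enclosing two points has them as diameter endpoints.
Centre = midpoint = (8, 1.5); r² = |P_1P_2|²/4 = 193/4 = 48.25.
Diameter = 2r = 2√(48.25) ≈ 13.892.

13.892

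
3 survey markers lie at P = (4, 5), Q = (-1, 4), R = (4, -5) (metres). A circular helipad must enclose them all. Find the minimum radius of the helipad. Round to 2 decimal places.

5.25

Side lengths²: PQ² = 26, PR² = 100, QR² = 106.
Since QR² = 106 < 100 + 26 = 126, the triangle is acute, so the smallest enclosing circle is the circumcircle.
Circumcentre = (2.4, 0), r² = 27.56.
r = √(27.56) ≈ 5.25.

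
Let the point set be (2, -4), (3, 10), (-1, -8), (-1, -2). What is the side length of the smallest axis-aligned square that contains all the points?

The bounding box has width 4 and height 18.
An axis-aligned square enclosing the set must have side ≥ max(width, height).
So the minimum side is max(4, 18) = 18.

18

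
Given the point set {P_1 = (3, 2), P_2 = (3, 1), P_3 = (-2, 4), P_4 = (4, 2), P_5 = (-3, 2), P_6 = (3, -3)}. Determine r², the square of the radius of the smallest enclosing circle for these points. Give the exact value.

18.5

By Welzl's lemma the MEC is supported by two points (diametrically opposite) or three points (on a circumcircle).
The farthest pair is P_3–P_6 with squared distance 74. The circle on this segment as diameter has centre (0.5, 0.5) and r² = 74/4 = 18.5.
Check P_1: distance² to centre = 8.5 ≤ 18.5, so it lies inside.
All remaining points lie in this disk, and no smaller disk contains both endpoints, so this is the minimum enclosing circle.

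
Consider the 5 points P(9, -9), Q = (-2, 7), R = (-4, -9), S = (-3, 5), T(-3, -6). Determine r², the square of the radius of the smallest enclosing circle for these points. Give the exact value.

95.72265625

By Welzl's lemma the MEC is supported by two points (diametrically opposite) or three points (on a circumcircle).
The minimum enclosing circle is determined by three boundary points: P, Q, R.
Their circumcentre is (2.5, -1.6875) with r² = 95.72265625.
The farthest remaining point S is at distance² 74.97265625 ≤ 95.72265625.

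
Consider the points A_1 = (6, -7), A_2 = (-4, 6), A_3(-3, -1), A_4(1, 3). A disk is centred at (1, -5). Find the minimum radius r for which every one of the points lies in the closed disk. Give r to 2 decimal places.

The required radius is the distance from (1, -5) to the farthest point.
Squared distances: 29, 146, 32, 64.
Maximum is 146, attained at A_2.
r = √146 ≈ 12.08.

12.08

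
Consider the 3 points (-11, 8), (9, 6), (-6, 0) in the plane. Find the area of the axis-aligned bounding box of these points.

160

x ranges over [-11, 9], width 20.
y ranges over [0, 8], height 8.
Area = 20 × 8 = 160.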